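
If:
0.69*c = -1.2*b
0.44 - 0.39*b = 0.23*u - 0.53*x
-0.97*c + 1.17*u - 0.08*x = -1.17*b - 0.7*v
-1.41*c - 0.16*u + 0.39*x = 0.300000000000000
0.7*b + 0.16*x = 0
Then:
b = 0.23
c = -0.40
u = -0.80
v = 0.28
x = -1.01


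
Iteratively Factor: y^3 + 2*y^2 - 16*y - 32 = (y + 4)*(y^2 - 2*y - 8) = (y + 2)*(y + 4)*(y - 4)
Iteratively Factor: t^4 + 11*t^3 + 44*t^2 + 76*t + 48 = (t + 2)*(t^3 + 9*t^2 + 26*t + 24) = (t + 2)*(t + 3)*(t^2 + 6*t + 8) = (t + 2)*(t + 3)*(t + 4)*(t + 2)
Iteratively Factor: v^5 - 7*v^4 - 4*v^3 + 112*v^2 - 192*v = (v - 4)*(v^4 - 3*v^3 - 16*v^2 + 48*v) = v*(v - 4)*(v^3 - 3*v^2 - 16*v + 48) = v*(v - 4)^2*(v^2 + v - 12) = v*(v - 4)^2*(v - 3)*(v + 4)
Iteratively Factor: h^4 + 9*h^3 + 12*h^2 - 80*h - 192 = (h + 4)*(h^3 + 5*h^2 - 8*h - 48) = (h + 4)^2*(h^2 + h - 12) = (h - 3)*(h + 4)^2*(h + 4)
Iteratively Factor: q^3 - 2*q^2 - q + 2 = (q + 1)*(q^2 - 3*q + 2) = (q - 2)*(q + 1)*(q - 1)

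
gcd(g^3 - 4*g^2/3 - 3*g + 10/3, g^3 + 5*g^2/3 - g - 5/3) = g^2 + 2*g/3 - 5/3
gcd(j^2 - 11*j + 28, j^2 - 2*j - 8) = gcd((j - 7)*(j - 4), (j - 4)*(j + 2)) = j - 4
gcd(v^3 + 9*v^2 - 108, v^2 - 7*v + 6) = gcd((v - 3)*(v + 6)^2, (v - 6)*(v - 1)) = 1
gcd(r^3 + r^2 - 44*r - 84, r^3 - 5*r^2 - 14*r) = r^2 - 5*r - 14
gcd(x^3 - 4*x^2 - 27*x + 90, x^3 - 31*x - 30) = x^2 - x - 30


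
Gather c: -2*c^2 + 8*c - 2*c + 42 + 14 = -2*c^2 + 6*c + 56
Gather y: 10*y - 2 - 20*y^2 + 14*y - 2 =-20*y^2 + 24*y - 4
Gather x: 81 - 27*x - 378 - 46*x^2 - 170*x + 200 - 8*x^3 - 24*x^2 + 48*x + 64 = -8*x^3 - 70*x^2 - 149*x - 33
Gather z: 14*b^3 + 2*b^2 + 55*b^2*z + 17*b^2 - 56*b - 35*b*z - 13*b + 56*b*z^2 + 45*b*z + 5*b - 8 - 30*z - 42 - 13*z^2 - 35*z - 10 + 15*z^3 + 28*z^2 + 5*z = 14*b^3 + 19*b^2 - 64*b + 15*z^3 + z^2*(56*b + 15) + z*(55*b^2 + 10*b - 60) - 60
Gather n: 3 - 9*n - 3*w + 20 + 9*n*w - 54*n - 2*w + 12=n*(9*w - 63) - 5*w + 35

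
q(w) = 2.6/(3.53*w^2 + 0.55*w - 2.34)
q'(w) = 2.6*(-7.06*w - 0.55)/(3.53*w^2 + 0.55*w - 2.34)^2 = (-18.356*w - 1.43)/(3.53*w^2 + 0.55*w - 2.34)^2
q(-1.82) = 0.31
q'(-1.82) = 0.46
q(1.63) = 0.33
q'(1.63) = -0.50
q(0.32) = -1.44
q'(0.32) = -2.25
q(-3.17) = 0.08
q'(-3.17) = 0.06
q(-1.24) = 1.08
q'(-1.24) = 3.69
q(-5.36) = 0.03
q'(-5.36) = 0.01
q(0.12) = -1.17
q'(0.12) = -0.74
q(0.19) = -1.23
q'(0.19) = -1.11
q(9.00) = 0.01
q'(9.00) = -0.00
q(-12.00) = 0.01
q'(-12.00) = 0.00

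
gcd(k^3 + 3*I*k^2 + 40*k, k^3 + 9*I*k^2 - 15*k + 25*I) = 1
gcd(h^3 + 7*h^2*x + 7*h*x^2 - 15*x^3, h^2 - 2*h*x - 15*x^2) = h + 3*x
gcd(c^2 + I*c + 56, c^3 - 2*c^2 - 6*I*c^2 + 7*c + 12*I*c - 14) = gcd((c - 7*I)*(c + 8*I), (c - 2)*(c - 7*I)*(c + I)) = c - 7*I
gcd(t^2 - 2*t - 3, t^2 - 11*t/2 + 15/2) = t - 3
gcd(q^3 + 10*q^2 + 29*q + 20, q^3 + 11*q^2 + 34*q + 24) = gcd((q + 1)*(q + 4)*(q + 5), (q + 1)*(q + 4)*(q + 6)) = q^2 + 5*q + 4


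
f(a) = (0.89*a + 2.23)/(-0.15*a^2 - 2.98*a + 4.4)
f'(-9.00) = 0.04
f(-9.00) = -0.30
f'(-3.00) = 0.07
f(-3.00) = -0.04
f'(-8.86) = 0.04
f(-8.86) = -0.30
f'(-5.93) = 0.04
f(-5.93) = -0.18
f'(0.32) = 0.92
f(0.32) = 0.73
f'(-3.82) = 0.05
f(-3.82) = -0.09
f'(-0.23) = 0.40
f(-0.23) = 0.40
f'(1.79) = 6.09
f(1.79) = -2.70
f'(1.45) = 211.41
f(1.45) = -14.89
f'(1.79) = 6.09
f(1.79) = -2.70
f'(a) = (0.3*a + 2.98)*(0.89*a + 2.23)/(-0.15*a^2 - 2.98*a + 4.4)^2 + 0.89/(-0.15*a^2 - 2.98*a + 4.4) = (0.1335*a^2 + 0.669*a + 10.5614)/(0.0225*a^4 + 0.894*a^3 + 7.5604*a^2 - 26.224*a + 19.36)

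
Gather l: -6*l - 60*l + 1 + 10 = 11 - 66*l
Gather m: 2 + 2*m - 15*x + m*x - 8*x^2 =m*(x + 2) - 8*x^2 - 15*x + 2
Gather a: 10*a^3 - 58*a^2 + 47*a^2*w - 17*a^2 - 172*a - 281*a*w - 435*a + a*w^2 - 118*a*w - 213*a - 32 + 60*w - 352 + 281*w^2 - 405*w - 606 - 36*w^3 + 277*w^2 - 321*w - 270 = 10*a^3 + a^2*(47*w - 75) + a*(w^2 - 399*w - 820) - 36*w^3 + 558*w^2 - 666*w - 1260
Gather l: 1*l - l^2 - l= -l^2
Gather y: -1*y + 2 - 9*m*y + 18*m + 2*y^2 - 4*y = 18*m + 2*y^2 + y*(-9*m - 5) + 2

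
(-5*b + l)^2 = 25*b^2 - 10*b*l + l^2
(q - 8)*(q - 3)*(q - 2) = q^3 - 13*q^2 + 46*q - 48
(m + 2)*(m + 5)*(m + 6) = m^3 + 13*m^2 + 52*m + 60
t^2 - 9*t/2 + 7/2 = (t - 7/2)*(t - 1)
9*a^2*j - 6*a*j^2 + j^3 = j*(-3*a + j)^2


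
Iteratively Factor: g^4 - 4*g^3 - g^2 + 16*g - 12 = (g + 2)*(g^3 - 6*g^2 + 11*g - 6) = (g - 1)*(g + 2)*(g^2 - 5*g + 6) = (g - 3)*(g - 1)*(g + 2)*(g - 2)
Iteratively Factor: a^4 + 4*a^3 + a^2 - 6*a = (a - 1)*(a^3 + 5*a^2 + 6*a) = (a - 1)*(a + 2)*(a^2 + 3*a) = a*(a - 1)*(a + 2)*(a + 3)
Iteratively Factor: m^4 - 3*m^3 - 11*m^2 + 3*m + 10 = (m - 5)*(m^3 + 2*m^2 - m - 2) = (m - 5)*(m + 1)*(m^2 + m - 2) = (m - 5)*(m + 1)*(m + 2)*(m - 1)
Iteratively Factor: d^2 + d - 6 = (d - 2)*(d + 3)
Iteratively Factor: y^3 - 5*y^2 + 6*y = (y)*(y^2 - 5*y + 6) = y*(y - 2)*(y - 3)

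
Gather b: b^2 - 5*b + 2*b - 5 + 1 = b^2 - 3*b - 4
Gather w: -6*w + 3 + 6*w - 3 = 0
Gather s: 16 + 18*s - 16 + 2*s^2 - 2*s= 2*s^2 + 16*s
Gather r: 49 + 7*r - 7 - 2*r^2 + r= -2*r^2 + 8*r + 42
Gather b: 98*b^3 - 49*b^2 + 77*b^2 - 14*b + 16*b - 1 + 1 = 98*b^3 + 28*b^2 + 2*b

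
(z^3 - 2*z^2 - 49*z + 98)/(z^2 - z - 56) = (z^2 - 9*z + 14)/(z - 8)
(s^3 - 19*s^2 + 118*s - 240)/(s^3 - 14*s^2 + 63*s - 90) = (s - 8)/(s - 3)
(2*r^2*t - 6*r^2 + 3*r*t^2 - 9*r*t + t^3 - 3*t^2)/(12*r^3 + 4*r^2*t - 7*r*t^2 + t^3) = (2*r*t - 6*r + t^2 - 3*t)/(12*r^2 - 8*r*t + t^2)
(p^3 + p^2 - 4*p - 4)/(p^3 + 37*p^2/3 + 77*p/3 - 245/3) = 3*(p^3 + p^2 - 4*p - 4)/(3*p^3 + 37*p^2 + 77*p - 245)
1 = 1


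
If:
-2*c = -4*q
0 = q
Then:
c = 0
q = 0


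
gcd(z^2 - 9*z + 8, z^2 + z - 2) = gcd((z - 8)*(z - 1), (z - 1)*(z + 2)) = z - 1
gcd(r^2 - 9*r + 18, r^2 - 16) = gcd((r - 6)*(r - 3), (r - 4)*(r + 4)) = 1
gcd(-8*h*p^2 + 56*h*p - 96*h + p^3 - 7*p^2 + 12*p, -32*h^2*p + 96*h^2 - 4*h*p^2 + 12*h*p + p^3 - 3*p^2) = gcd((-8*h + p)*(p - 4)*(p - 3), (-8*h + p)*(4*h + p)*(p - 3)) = -8*h*p + 24*h + p^2 - 3*p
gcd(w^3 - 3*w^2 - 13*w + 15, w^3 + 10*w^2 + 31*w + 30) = w + 3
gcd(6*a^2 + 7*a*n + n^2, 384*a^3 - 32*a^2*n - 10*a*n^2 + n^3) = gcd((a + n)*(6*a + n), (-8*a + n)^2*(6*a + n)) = 6*a + n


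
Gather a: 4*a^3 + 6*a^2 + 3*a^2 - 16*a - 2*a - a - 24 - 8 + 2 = 4*a^3 + 9*a^2 - 19*a - 30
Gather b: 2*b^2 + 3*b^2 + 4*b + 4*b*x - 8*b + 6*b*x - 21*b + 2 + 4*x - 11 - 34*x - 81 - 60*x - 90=5*b^2 + b*(10*x - 25) - 90*x - 180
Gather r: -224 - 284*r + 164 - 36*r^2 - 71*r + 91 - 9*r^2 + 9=-45*r^2 - 355*r + 40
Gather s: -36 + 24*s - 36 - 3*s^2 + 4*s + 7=-3*s^2 + 28*s - 65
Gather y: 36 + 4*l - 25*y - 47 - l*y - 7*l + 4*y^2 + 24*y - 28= -3*l + 4*y^2 + y*(-l - 1) - 39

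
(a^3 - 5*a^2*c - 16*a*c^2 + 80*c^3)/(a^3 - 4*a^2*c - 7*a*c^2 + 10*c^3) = (a^2 - 16*c^2)/(a^2 + a*c - 2*c^2)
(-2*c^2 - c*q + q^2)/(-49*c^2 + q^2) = (2*c^2 + c*q - q^2)/(49*c^2 - q^2)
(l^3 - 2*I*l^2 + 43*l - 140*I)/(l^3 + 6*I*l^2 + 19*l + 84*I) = (l - 5*I)/(l + 3*I)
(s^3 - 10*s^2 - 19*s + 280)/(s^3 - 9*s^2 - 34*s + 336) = (s + 5)/(s + 6)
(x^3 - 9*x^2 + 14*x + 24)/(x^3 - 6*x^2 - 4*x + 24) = (x^2 - 3*x - 4)/(x^2 - 4)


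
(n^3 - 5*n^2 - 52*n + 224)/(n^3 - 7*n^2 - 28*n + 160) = (n + 7)/(n + 5)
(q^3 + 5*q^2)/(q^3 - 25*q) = q/(q - 5)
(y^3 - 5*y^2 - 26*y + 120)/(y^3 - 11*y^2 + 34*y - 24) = (y + 5)/(y - 1)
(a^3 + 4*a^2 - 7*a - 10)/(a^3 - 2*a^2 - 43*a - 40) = (a - 2)/(a - 8)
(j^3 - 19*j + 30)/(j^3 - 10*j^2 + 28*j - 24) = (j^2 + 2*j - 15)/(j^2 - 8*j + 12)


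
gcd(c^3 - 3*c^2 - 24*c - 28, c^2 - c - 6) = c + 2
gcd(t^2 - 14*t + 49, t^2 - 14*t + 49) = t^2 - 14*t + 49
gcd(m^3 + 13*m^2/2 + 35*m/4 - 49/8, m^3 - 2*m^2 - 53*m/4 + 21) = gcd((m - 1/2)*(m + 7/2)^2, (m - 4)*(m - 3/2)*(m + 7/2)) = m + 7/2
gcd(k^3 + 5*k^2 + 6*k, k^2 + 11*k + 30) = 1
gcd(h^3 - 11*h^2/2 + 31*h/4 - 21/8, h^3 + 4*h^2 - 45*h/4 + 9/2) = h^2 - 2*h + 3/4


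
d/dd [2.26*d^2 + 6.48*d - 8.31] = 4.52*d + 6.48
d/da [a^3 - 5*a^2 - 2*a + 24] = 3*a^2 - 10*a - 2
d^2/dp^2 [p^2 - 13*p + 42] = 2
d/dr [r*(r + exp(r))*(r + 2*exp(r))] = 3*r^2*exp(r) + 3*r^2 + 4*r*exp(2*r) + 6*r*exp(r) + 2*exp(2*r)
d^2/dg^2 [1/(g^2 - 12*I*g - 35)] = 2*(g^2 - 12*I*g - 4*(g - 6*I)^2 - 35)/(-g^2 + 12*I*g + 35)^3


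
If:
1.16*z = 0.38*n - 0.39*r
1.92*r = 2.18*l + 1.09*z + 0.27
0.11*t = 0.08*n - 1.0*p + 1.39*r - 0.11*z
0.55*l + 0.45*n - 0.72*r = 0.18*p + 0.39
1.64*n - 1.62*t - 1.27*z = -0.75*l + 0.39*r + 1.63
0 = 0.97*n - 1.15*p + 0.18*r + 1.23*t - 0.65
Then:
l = -0.57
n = 1.02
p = -0.28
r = -0.27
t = -0.50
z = 0.43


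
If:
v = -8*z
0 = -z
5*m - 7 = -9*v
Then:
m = 7/5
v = 0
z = 0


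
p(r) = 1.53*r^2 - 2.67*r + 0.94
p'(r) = 3.06*r - 2.67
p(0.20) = 0.47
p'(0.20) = -2.06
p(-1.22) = 6.47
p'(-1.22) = -6.40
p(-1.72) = 10.06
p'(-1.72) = -7.93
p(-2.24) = 14.60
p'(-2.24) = -9.52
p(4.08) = 15.52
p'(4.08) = 9.81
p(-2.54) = 17.59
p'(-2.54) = -10.44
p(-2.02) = 12.58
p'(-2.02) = -8.85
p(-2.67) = 18.98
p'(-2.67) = -10.84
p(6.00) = 40.00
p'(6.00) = 15.69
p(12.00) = 189.22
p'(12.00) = 34.05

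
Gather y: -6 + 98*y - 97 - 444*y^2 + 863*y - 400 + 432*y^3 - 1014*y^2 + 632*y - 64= 432*y^3 - 1458*y^2 + 1593*y - 567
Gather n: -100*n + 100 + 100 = 200 - 100*n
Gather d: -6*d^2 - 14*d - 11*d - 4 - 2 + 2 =-6*d^2 - 25*d - 4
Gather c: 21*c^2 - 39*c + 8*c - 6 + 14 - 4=21*c^2 - 31*c + 4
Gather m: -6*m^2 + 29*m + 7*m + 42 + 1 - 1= -6*m^2 + 36*m + 42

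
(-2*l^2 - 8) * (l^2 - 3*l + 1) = -2*l^4 + 6*l^3 - 10*l^2 + 24*l - 8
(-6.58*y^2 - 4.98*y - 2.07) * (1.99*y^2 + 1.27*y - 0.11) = -13.0942*y^4 - 18.2668*y^3 - 9.7201*y^2 - 2.0811*y + 0.2277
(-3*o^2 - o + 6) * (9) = -27*o^2 - 9*o + 54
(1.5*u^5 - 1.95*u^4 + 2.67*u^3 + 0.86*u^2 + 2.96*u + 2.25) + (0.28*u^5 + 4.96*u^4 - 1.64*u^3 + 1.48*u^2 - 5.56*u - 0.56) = 1.78*u^5 + 3.01*u^4 + 1.03*u^3 + 2.34*u^2 - 2.6*u + 1.69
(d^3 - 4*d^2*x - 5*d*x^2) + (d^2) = d^3 - 4*d^2*x + d^2 - 5*d*x^2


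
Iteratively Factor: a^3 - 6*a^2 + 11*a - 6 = (a - 1)*(a^2 - 5*a + 6) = (a - 2)*(a - 1)*(a - 3)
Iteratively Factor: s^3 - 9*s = (s + 3)*(s^2 - 3*s) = (s - 3)*(s + 3)*(s)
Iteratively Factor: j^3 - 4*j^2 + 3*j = (j - 1)*(j^2 - 3*j) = j*(j - 1)*(j - 3)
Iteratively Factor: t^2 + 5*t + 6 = (t + 2)*(t + 3)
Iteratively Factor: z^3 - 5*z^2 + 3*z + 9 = (z + 1)*(z^2 - 6*z + 9) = (z - 3)*(z + 1)*(z - 3)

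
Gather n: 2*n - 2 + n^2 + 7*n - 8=n^2 + 9*n - 10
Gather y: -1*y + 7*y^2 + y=7*y^2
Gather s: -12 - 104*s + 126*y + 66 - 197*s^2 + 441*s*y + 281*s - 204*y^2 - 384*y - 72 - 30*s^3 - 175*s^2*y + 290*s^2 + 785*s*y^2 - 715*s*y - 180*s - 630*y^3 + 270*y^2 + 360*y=-30*s^3 + s^2*(93 - 175*y) + s*(785*y^2 - 274*y - 3) - 630*y^3 + 66*y^2 + 102*y - 18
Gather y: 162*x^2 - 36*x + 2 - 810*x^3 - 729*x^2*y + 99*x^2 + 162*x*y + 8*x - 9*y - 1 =-810*x^3 + 261*x^2 - 28*x + y*(-729*x^2 + 162*x - 9) + 1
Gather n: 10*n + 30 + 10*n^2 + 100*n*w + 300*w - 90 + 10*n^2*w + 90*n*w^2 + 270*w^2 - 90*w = n^2*(10*w + 10) + n*(90*w^2 + 100*w + 10) + 270*w^2 + 210*w - 60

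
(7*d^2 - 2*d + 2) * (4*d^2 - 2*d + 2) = 28*d^4 - 22*d^3 + 26*d^2 - 8*d + 4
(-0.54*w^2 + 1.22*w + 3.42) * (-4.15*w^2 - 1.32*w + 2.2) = 2.241*w^4 - 4.3502*w^3 - 16.9914*w^2 - 1.8304*w + 7.524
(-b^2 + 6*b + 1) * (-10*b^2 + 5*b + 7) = 10*b^4 - 65*b^3 + 13*b^2 + 47*b + 7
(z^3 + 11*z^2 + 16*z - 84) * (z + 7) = z^4 + 18*z^3 + 93*z^2 + 28*z - 588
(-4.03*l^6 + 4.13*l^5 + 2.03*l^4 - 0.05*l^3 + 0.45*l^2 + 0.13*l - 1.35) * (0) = 0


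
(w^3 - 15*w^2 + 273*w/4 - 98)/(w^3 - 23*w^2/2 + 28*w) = (w - 7/2)/w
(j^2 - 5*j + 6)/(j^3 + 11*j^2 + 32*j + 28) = (j^2 - 5*j + 6)/(j^3 + 11*j^2 + 32*j + 28)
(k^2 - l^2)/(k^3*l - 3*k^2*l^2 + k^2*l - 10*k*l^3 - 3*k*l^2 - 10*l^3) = (-k^2 + l^2)/(l*(-k^3 + 3*k^2*l - k^2 + 10*k*l^2 + 3*k*l + 10*l^2))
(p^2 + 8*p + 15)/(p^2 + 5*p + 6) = (p + 5)/(p + 2)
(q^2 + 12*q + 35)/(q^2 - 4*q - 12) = (q^2 + 12*q + 35)/(q^2 - 4*q - 12)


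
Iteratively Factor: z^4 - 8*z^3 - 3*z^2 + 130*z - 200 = (z - 2)*(z^3 - 6*z^2 - 15*z + 100) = (z - 5)*(z - 2)*(z^2 - z - 20) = (z - 5)*(z - 2)*(z + 4)*(z - 5)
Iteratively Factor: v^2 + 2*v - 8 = (v - 2)*(v + 4)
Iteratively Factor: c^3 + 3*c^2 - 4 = (c + 2)*(c^2 + c - 2) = (c + 2)^2*(c - 1)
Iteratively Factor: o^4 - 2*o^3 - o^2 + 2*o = (o + 1)*(o^3 - 3*o^2 + 2*o) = (o - 2)*(o + 1)*(o^2 - o) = o*(o - 2)*(o + 1)*(o - 1)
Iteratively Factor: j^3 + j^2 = (j)*(j^2 + j) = j*(j + 1)*(j)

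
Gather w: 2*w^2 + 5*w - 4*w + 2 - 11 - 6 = 2*w^2 + w - 15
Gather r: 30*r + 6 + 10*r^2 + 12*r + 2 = 10*r^2 + 42*r + 8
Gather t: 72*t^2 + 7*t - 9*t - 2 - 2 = 72*t^2 - 2*t - 4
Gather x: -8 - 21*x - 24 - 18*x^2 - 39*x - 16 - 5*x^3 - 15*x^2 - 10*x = -5*x^3 - 33*x^2 - 70*x - 48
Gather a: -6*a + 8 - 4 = 4 - 6*a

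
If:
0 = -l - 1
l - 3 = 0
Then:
No Solution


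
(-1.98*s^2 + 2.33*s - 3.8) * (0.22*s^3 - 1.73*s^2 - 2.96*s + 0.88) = -0.4356*s^5 + 3.938*s^4 + 0.9939*s^3 - 2.0652*s^2 + 13.2984*s - 3.344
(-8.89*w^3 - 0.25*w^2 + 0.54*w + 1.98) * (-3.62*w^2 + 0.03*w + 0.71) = 32.1818*w^5 + 0.6383*w^4 - 8.2742*w^3 - 7.3289*w^2 + 0.4428*w + 1.4058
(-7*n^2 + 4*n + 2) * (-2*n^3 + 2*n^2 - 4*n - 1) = 14*n^5 - 22*n^4 + 32*n^3 - 5*n^2 - 12*n - 2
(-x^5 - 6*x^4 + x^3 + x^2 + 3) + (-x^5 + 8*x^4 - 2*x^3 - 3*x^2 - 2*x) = -2*x^5 + 2*x^4 - x^3 - 2*x^2 - 2*x + 3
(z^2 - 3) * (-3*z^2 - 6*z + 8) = -3*z^4 - 6*z^3 + 17*z^2 + 18*z - 24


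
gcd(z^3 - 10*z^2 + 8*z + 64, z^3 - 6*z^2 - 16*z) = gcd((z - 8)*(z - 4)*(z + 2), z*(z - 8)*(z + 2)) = z^2 - 6*z - 16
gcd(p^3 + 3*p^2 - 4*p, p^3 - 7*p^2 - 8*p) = p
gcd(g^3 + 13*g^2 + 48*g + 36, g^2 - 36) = g + 6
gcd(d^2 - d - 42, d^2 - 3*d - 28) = d - 7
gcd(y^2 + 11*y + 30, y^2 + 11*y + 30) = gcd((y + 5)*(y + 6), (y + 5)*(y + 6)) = y^2 + 11*y + 30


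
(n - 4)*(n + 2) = n^2 - 2*n - 8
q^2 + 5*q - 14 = (q - 2)*(q + 7)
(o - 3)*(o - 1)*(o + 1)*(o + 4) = o^4 + o^3 - 13*o^2 - o + 12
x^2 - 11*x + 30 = (x - 6)*(x - 5)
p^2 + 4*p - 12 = (p - 2)*(p + 6)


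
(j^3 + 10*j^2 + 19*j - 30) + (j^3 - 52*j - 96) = 2*j^3 + 10*j^2 - 33*j - 126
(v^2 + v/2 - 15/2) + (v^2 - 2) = 2*v^2 + v/2 - 19/2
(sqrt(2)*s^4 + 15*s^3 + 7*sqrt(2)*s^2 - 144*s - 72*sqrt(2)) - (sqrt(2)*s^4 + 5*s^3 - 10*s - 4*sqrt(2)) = 10*s^3 + 7*sqrt(2)*s^2 - 134*s - 68*sqrt(2)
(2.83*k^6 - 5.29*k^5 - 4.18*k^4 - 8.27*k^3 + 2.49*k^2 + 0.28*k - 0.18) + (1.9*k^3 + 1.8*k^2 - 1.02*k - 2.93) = 2.83*k^6 - 5.29*k^5 - 4.18*k^4 - 6.37*k^3 + 4.29*k^2 - 0.74*k - 3.11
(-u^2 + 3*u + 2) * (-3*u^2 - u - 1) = 3*u^4 - 8*u^3 - 8*u^2 - 5*u - 2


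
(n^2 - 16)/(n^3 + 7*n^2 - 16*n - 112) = 1/(n + 7)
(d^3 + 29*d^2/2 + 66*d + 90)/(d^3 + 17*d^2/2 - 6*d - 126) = (2*d + 5)/(2*d - 7)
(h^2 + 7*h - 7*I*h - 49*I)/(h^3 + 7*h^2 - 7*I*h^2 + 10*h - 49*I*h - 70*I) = (h + 7)/(h^2 + 7*h + 10)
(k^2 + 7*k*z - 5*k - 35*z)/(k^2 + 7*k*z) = (k - 5)/k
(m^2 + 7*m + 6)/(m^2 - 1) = (m + 6)/(m - 1)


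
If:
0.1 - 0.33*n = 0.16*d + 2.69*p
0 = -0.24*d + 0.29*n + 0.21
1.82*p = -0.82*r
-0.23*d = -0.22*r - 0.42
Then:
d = 2.37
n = 1.24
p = -0.26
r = 0.57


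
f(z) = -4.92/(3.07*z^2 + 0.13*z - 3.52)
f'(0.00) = 0.05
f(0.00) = 1.40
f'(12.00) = 0.00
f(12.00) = -0.01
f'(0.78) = 10.06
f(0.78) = 3.17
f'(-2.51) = -0.31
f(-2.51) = -0.32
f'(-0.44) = -1.42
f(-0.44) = 1.65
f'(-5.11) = -0.03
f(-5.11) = -0.06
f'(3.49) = 0.09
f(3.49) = -0.14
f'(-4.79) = -0.03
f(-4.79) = -0.07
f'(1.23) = 22.91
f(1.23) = -3.83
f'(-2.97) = -0.17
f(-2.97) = -0.21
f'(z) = -4.92*(-6.14*z - 0.13)/(3.07*z^2 + 0.13*z - 3.52)^2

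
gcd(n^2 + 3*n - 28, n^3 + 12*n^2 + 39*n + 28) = n + 7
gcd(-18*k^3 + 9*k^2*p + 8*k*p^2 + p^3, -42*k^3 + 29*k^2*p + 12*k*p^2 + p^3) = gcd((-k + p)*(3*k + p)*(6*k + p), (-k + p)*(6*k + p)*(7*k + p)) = -6*k^2 + 5*k*p + p^2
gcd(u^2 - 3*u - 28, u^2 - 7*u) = u - 7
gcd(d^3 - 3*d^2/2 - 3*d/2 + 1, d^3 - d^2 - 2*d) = d^2 - d - 2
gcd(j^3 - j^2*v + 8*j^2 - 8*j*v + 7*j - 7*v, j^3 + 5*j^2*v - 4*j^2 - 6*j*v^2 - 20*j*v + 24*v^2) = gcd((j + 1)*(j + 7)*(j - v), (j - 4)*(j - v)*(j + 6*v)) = -j + v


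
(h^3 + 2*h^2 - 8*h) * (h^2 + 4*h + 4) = h^5 + 6*h^4 + 4*h^3 - 24*h^2 - 32*h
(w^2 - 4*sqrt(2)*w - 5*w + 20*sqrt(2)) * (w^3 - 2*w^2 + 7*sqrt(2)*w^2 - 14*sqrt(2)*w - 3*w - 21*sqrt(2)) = w^5 - 7*w^4 + 3*sqrt(2)*w^4 - 49*w^3 - 21*sqrt(2)*w^3 + 21*sqrt(2)*w^2 + 407*w^2 - 392*w + 45*sqrt(2)*w - 840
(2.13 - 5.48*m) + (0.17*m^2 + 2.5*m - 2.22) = 0.17*m^2 - 2.98*m - 0.0900000000000003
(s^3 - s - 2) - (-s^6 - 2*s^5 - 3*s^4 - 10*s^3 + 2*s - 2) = s^6 + 2*s^5 + 3*s^4 + 11*s^3 - 3*s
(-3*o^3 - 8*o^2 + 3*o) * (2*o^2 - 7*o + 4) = -6*o^5 + 5*o^4 + 50*o^3 - 53*o^2 + 12*o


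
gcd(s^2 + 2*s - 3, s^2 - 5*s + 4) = s - 1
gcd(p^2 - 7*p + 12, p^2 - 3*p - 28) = 1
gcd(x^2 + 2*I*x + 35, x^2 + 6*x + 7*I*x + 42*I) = x + 7*I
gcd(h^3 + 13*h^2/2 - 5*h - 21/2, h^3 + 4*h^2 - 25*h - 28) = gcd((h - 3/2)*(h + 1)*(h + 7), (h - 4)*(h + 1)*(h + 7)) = h^2 + 8*h + 7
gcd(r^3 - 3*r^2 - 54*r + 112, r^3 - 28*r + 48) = r - 2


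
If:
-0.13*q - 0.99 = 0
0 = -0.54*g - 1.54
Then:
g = -2.85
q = -7.62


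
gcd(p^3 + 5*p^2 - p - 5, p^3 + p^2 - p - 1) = p^2 - 1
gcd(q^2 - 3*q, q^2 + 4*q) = q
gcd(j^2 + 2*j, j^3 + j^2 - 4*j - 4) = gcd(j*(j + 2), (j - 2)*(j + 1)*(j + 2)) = j + 2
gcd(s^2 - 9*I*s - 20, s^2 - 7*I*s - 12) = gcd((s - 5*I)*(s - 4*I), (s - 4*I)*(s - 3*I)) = s - 4*I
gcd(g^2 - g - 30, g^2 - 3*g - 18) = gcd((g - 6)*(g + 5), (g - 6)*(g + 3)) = g - 6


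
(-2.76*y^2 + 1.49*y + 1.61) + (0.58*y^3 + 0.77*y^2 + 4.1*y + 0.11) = 0.58*y^3 - 1.99*y^2 + 5.59*y + 1.72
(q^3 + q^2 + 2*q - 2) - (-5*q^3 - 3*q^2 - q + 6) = 6*q^3 + 4*q^2 + 3*q - 8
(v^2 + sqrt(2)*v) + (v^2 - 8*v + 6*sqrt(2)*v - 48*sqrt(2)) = 2*v^2 - 8*v + 7*sqrt(2)*v - 48*sqrt(2)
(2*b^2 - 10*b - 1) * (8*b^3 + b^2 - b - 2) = 16*b^5 - 78*b^4 - 20*b^3 + 5*b^2 + 21*b + 2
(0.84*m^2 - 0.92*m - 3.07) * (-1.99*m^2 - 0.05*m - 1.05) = -1.6716*m^4 + 1.7888*m^3 + 5.2733*m^2 + 1.1195*m + 3.2235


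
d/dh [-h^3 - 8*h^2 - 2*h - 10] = -3*h^2 - 16*h - 2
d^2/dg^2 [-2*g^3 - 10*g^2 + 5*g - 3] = -12*g - 20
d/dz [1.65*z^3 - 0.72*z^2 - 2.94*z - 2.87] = 4.95*z^2 - 1.44*z - 2.94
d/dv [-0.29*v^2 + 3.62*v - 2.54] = 3.62 - 0.58*v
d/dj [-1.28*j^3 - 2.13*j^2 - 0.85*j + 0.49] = -3.84*j^2 - 4.26*j - 0.85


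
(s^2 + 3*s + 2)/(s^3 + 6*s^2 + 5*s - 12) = (s^2 + 3*s + 2)/(s^3 + 6*s^2 + 5*s - 12)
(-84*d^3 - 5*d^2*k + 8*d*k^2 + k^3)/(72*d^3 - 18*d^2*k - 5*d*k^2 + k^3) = (-7*d - k)/(6*d - k)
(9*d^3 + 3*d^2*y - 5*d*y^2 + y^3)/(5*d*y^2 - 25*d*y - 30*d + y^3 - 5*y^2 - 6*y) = (-9*d^3 - 3*d^2*y + 5*d*y^2 - y^3)/(-5*d*y^2 + 25*d*y + 30*d - y^3 + 5*y^2 + 6*y)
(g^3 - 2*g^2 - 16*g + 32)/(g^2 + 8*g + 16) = (g^2 - 6*g + 8)/(g + 4)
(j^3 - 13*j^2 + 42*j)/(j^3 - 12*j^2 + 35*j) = (j - 6)/(j - 5)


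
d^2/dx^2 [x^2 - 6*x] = 2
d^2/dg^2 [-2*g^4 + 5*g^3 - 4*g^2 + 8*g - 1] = -24*g^2 + 30*g - 8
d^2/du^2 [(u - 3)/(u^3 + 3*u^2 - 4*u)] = 2*(3*u^5 - 9*u^4 - 59*u^3 - 45*u^2 + 108*u - 48)/(u^3*(u^6 + 9*u^5 + 15*u^4 - 45*u^3 - 60*u^2 + 144*u - 64))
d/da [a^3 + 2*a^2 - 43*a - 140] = 3*a^2 + 4*a - 43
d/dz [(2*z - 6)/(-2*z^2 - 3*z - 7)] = 4*(z^2 - 6*z - 8)/(4*z^4 + 12*z^3 + 37*z^2 + 42*z + 49)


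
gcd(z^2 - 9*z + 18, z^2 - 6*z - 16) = 1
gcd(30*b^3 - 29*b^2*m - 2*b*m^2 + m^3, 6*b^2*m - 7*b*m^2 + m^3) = 6*b^2 - 7*b*m + m^2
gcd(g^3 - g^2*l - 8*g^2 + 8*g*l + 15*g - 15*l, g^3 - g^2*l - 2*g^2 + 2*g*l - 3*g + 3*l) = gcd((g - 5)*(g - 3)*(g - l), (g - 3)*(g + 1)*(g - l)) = g^2 - g*l - 3*g + 3*l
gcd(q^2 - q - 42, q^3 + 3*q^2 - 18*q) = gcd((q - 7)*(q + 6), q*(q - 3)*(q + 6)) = q + 6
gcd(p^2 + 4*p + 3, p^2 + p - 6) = p + 3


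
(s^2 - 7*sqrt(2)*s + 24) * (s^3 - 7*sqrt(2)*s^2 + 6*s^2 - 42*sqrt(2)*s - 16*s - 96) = s^5 - 14*sqrt(2)*s^4 + 6*s^4 - 84*sqrt(2)*s^3 + 106*s^3 - 56*sqrt(2)*s^2 + 636*s^2 - 336*sqrt(2)*s - 384*s - 2304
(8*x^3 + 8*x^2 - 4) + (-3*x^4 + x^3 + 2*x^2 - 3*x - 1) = -3*x^4 + 9*x^3 + 10*x^2 - 3*x - 5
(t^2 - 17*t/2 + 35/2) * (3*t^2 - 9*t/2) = 3*t^4 - 30*t^3 + 363*t^2/4 - 315*t/4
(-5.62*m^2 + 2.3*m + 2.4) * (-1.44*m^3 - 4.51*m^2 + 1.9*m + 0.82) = 8.0928*m^5 + 22.0342*m^4 - 24.507*m^3 - 11.0624*m^2 + 6.446*m + 1.968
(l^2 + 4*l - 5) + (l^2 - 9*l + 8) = 2*l^2 - 5*l + 3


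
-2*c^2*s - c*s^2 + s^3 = s*(-2*c + s)*(c + s)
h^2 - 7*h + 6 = (h - 6)*(h - 1)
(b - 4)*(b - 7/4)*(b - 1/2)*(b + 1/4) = b^4 - 6*b^3 + 133*b^2/16 - 33*b/32 - 7/8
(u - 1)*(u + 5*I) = u^2 - u + 5*I*u - 5*I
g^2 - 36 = (g - 6)*(g + 6)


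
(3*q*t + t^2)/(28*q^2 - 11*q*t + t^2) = t*(3*q + t)/(28*q^2 - 11*q*t + t^2)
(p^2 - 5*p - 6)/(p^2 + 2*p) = (p^2 - 5*p - 6)/(p*(p + 2))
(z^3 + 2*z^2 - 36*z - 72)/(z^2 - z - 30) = (z^2 + 8*z + 12)/(z + 5)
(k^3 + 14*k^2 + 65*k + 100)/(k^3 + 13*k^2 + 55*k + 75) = (k + 4)/(k + 3)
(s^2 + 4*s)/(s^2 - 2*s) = (s + 4)/(s - 2)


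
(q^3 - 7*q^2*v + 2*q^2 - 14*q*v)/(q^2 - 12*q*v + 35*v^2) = q*(q + 2)/(q - 5*v)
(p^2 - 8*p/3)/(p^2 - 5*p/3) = (3*p - 8)/(3*p - 5)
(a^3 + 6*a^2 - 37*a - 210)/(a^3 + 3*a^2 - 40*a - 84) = (a + 5)/(a + 2)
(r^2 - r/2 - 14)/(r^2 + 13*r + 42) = (r^2 - r/2 - 14)/(r^2 + 13*r + 42)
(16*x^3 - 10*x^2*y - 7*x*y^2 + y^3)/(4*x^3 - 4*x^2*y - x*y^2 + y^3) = (8*x - y)/(2*x - y)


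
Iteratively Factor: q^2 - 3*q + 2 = (q - 2)*(q - 1)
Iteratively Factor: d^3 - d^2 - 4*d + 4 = (d - 1)*(d^2 - 4) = (d - 2)*(d - 1)*(d + 2)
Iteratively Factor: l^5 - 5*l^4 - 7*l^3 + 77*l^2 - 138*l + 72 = (l - 2)*(l^4 - 3*l^3 - 13*l^2 + 51*l - 36) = (l - 3)*(l - 2)*(l^3 - 13*l + 12) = (l - 3)*(l - 2)*(l - 1)*(l^2 + l - 12) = (l - 3)^2*(l - 2)*(l - 1)*(l + 4)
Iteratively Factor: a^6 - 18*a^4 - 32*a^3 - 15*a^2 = (a - 5)*(a^5 + 5*a^4 + 7*a^3 + 3*a^2) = a*(a - 5)*(a^4 + 5*a^3 + 7*a^2 + 3*a) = a*(a - 5)*(a + 1)*(a^3 + 4*a^2 + 3*a) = a*(a - 5)*(a + 1)*(a + 3)*(a^2 + a) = a^2*(a - 5)*(a + 1)*(a + 3)*(a + 1)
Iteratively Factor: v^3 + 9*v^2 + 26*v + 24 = (v + 3)*(v^2 + 6*v + 8) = (v + 3)*(v + 4)*(v + 2)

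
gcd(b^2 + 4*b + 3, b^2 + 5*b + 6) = b + 3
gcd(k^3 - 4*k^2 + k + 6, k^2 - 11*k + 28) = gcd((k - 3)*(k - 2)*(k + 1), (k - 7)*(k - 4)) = 1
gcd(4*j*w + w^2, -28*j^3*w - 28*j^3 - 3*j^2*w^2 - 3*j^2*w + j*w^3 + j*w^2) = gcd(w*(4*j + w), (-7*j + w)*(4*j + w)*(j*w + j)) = 4*j + w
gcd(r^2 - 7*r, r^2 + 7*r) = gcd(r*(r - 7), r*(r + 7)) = r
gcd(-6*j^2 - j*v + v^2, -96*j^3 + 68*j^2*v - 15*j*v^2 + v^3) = -3*j + v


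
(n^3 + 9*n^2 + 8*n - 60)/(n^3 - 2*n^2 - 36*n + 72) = (n + 5)/(n - 6)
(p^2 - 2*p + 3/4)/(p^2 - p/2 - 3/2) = (p - 1/2)/(p + 1)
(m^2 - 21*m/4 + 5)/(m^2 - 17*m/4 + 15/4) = (m - 4)/(m - 3)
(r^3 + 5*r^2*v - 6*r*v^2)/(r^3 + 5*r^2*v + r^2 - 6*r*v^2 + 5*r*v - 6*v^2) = r/(r + 1)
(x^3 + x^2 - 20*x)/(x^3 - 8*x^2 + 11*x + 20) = x*(x + 5)/(x^2 - 4*x - 5)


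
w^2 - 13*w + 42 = (w - 7)*(w - 6)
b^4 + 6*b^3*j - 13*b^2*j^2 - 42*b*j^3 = b*(b - 3*j)*(b + 2*j)*(b + 7*j)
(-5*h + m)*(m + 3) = -5*h*m - 15*h + m^2 + 3*m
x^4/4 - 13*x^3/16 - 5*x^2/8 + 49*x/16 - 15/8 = (x/4 + 1/2)*(x - 3)*(x - 5/4)*(x - 1)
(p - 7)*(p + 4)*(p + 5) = p^3 + 2*p^2 - 43*p - 140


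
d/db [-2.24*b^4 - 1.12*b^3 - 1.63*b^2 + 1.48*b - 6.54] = -8.96*b^3 - 3.36*b^2 - 3.26*b + 1.48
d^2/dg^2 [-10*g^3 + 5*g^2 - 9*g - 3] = 10 - 60*g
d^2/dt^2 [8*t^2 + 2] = 16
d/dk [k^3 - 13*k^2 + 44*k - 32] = 3*k^2 - 26*k + 44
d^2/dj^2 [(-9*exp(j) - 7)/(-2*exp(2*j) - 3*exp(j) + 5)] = (36*exp(4*j) + 58*exp(3*j) + 666*exp(2*j) + 478*exp(j) + 330)*exp(j)/(8*exp(6*j) + 36*exp(5*j) - 6*exp(4*j) - 153*exp(3*j) + 15*exp(2*j) + 225*exp(j) - 125)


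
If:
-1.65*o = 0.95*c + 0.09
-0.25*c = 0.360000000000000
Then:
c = -1.44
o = 0.77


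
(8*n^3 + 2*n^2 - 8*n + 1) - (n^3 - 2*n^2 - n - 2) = 7*n^3 + 4*n^2 - 7*n + 3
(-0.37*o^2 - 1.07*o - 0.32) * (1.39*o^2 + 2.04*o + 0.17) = -0.5143*o^4 - 2.2421*o^3 - 2.6905*o^2 - 0.8347*o - 0.0544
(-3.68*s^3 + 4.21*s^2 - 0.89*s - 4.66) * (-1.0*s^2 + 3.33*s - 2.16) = 3.68*s^5 - 16.4644*s^4 + 22.8581*s^3 - 7.3973*s^2 - 13.5954*s + 10.0656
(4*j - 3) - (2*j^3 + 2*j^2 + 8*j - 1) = -2*j^3 - 2*j^2 - 4*j - 2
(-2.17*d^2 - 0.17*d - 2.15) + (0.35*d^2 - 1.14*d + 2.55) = -1.82*d^2 - 1.31*d + 0.4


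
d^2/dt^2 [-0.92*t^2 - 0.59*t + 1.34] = -1.84000000000000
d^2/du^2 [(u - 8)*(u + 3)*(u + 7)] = 6*u + 4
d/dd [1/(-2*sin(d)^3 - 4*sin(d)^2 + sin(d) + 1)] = (6*sin(d)^2 + 8*sin(d) - 1)*cos(d)/(2*sin(d)^3 + 4*sin(d)^2 - sin(d) - 1)^2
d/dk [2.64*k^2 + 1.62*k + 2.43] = 5.28*k + 1.62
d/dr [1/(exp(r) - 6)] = -exp(r)/(exp(r) - 6)^2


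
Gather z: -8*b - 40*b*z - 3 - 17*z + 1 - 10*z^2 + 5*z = -8*b - 10*z^2 + z*(-40*b - 12) - 2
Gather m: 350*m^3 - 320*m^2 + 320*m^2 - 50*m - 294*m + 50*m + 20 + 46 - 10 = 350*m^3 - 294*m + 56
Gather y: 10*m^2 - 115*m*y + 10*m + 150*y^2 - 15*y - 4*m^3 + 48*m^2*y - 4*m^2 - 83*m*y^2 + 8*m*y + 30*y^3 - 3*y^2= -4*m^3 + 6*m^2 + 10*m + 30*y^3 + y^2*(147 - 83*m) + y*(48*m^2 - 107*m - 15)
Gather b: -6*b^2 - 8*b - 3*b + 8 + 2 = -6*b^2 - 11*b + 10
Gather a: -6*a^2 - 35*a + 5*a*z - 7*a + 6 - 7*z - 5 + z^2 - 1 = -6*a^2 + a*(5*z - 42) + z^2 - 7*z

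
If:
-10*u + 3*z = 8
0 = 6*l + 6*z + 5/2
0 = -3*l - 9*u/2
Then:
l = 111/44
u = -37/22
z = -97/33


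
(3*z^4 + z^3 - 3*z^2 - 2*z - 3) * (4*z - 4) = 12*z^5 - 8*z^4 - 16*z^3 + 4*z^2 - 4*z + 12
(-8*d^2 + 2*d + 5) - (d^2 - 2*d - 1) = -9*d^2 + 4*d + 6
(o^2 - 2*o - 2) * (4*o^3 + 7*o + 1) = 4*o^5 - 8*o^4 - o^3 - 13*o^2 - 16*o - 2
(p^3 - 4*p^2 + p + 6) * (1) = p^3 - 4*p^2 + p + 6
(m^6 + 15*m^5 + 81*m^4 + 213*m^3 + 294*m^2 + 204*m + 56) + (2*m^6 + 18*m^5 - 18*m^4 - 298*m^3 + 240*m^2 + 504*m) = 3*m^6 + 33*m^5 + 63*m^4 - 85*m^3 + 534*m^2 + 708*m + 56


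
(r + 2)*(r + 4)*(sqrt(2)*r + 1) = sqrt(2)*r^3 + r^2 + 6*sqrt(2)*r^2 + 6*r + 8*sqrt(2)*r + 8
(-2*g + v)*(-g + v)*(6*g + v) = 12*g^3 - 16*g^2*v + 3*g*v^2 + v^3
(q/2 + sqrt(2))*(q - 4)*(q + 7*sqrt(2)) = q^3/2 - 2*q^2 + 9*sqrt(2)*q^2/2 - 18*sqrt(2)*q + 14*q - 56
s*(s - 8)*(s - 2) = s^3 - 10*s^2 + 16*s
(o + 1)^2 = o^2 + 2*o + 1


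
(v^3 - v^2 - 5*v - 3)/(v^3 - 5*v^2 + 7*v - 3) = (v^2 + 2*v + 1)/(v^2 - 2*v + 1)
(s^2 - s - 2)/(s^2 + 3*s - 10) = (s + 1)/(s + 5)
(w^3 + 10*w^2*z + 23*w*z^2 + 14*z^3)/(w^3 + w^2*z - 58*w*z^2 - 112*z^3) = (-w - z)/(-w + 8*z)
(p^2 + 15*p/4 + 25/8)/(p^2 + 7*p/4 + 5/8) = (2*p + 5)/(2*p + 1)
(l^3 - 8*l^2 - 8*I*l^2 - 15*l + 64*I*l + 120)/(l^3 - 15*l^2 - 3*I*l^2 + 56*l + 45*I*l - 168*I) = (l - 5*I)/(l - 7)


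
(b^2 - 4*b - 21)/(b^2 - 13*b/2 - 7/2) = 2*(b + 3)/(2*b + 1)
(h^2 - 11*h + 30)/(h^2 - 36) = (h - 5)/(h + 6)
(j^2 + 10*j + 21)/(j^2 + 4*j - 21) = (j + 3)/(j - 3)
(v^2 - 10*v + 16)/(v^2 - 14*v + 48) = (v - 2)/(v - 6)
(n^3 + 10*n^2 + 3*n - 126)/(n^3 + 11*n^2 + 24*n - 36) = (n^2 + 4*n - 21)/(n^2 + 5*n - 6)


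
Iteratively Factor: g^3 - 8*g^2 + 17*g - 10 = (g - 5)*(g^2 - 3*g + 2) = (g - 5)*(g - 2)*(g - 1)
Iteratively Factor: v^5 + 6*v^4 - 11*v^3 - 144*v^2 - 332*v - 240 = (v + 2)*(v^4 + 4*v^3 - 19*v^2 - 106*v - 120) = (v - 5)*(v + 2)*(v^3 + 9*v^2 + 26*v + 24) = (v - 5)*(v + 2)*(v + 4)*(v^2 + 5*v + 6) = (v - 5)*(v + 2)*(v + 3)*(v + 4)*(v + 2)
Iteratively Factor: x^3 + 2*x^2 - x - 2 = (x + 2)*(x^2 - 1) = (x - 1)*(x + 2)*(x + 1)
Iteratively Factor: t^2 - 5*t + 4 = (t - 1)*(t - 4)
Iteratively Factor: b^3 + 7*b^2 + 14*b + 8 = (b + 1)*(b^2 + 6*b + 8) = (b + 1)*(b + 2)*(b + 4)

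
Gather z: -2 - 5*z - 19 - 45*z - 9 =-50*z - 30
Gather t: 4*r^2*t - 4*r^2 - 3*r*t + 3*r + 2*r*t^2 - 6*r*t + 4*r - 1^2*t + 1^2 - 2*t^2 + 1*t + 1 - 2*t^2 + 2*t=-4*r^2 + 7*r + t^2*(2*r - 4) + t*(4*r^2 - 9*r + 2) + 2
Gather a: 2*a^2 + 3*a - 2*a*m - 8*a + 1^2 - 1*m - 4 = 2*a^2 + a*(-2*m - 5) - m - 3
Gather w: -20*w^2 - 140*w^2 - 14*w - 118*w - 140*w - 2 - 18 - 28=-160*w^2 - 272*w - 48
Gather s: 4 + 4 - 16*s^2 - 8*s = -16*s^2 - 8*s + 8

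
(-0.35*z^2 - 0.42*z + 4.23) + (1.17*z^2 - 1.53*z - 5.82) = 0.82*z^2 - 1.95*z - 1.59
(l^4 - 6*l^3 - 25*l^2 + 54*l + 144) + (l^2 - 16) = l^4 - 6*l^3 - 24*l^2 + 54*l + 128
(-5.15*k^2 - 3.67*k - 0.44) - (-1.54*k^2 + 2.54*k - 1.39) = -3.61*k^2 - 6.21*k + 0.95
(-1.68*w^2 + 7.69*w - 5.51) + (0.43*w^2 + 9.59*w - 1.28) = -1.25*w^2 + 17.28*w - 6.79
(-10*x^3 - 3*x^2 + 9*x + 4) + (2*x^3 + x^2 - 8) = -8*x^3 - 2*x^2 + 9*x - 4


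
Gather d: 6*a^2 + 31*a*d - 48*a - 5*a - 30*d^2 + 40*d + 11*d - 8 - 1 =6*a^2 - 53*a - 30*d^2 + d*(31*a + 51) - 9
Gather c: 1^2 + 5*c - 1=5*c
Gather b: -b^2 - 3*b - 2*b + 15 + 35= -b^2 - 5*b + 50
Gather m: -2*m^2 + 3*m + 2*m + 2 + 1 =-2*m^2 + 5*m + 3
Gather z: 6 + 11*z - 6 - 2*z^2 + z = -2*z^2 + 12*z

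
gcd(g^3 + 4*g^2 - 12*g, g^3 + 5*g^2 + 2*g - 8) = 1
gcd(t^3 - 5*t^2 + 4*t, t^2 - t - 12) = t - 4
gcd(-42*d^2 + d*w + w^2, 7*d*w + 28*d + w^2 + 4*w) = 7*d + w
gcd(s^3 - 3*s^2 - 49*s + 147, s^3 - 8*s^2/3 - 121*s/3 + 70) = s - 7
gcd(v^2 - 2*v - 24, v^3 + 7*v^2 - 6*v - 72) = v + 4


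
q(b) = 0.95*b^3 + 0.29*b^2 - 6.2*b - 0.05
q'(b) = 2.85*b^2 + 0.58*b - 6.2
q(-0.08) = 0.45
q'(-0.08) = -6.23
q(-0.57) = 3.40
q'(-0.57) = -5.60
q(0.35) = -2.14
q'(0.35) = -5.65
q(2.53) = 1.50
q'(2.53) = 13.51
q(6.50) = 232.80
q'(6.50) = 117.98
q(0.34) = -2.09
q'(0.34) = -5.67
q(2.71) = 4.19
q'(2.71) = 16.30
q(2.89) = 7.38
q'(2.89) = 19.28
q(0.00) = -0.05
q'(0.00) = -6.20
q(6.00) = 178.39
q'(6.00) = 99.88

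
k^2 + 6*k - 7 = (k - 1)*(k + 7)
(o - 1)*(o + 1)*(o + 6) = o^3 + 6*o^2 - o - 6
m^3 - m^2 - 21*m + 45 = (m - 3)^2*(m + 5)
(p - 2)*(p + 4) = p^2 + 2*p - 8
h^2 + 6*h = h*(h + 6)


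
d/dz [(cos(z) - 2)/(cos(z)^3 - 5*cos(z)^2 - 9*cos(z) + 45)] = (43*cos(z) - 11*cos(2*z) + cos(3*z) - 65)*sin(z)/(2*(cos(z)^3 - 5*cos(z)^2 - 9*cos(z) + 45)^2)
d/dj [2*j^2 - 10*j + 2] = 4*j - 10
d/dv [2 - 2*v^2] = -4*v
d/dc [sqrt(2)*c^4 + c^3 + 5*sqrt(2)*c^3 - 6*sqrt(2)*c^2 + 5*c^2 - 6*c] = 4*sqrt(2)*c^3 + 3*c^2 + 15*sqrt(2)*c^2 - 12*sqrt(2)*c + 10*c - 6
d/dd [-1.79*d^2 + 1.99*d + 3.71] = 1.99 - 3.58*d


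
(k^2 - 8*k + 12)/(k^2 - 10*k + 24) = (k - 2)/(k - 4)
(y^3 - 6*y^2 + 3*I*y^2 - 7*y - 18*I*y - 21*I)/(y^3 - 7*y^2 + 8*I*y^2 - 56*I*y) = (y^2 + y*(1 + 3*I) + 3*I)/(y*(y + 8*I))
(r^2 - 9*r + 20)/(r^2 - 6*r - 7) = (-r^2 + 9*r - 20)/(-r^2 + 6*r + 7)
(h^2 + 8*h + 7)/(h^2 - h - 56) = (h + 1)/(h - 8)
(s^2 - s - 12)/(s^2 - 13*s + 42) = (s^2 - s - 12)/(s^2 - 13*s + 42)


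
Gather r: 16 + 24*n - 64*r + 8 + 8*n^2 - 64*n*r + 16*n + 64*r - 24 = 8*n^2 - 64*n*r + 40*n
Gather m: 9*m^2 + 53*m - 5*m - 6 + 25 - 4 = 9*m^2 + 48*m + 15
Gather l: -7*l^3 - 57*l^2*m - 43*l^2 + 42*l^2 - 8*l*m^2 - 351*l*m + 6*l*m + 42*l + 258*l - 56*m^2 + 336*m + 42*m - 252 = -7*l^3 + l^2*(-57*m - 1) + l*(-8*m^2 - 345*m + 300) - 56*m^2 + 378*m - 252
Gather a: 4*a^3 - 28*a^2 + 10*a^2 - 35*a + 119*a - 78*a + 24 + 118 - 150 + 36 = 4*a^3 - 18*a^2 + 6*a + 28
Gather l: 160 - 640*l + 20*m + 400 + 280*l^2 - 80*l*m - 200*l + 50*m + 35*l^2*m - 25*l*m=l^2*(35*m + 280) + l*(-105*m - 840) + 70*m + 560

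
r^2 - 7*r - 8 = (r - 8)*(r + 1)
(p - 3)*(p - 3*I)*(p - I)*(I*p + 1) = I*p^4 + 5*p^3 - 3*I*p^3 - 15*p^2 - 7*I*p^2 - 3*p + 21*I*p + 9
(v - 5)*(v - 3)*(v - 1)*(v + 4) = v^4 - 5*v^3 - 13*v^2 + 77*v - 60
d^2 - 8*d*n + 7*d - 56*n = (d + 7)*(d - 8*n)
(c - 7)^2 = c^2 - 14*c + 49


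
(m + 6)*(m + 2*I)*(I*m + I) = I*m^3 - 2*m^2 + 7*I*m^2 - 14*m + 6*I*m - 12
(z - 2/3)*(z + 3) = z^2 + 7*z/3 - 2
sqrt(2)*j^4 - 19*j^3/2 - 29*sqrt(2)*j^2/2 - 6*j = j*(j - 6*sqrt(2))*(j + sqrt(2))*(sqrt(2)*j + 1/2)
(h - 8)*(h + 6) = h^2 - 2*h - 48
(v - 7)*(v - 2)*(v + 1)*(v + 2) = v^4 - 6*v^3 - 11*v^2 + 24*v + 28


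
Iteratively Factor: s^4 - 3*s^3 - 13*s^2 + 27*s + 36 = (s - 4)*(s^3 + s^2 - 9*s - 9) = (s - 4)*(s + 1)*(s^2 - 9) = (s - 4)*(s - 3)*(s + 1)*(s + 3)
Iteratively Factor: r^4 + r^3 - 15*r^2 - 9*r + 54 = (r + 3)*(r^3 - 2*r^2 - 9*r + 18) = (r - 3)*(r + 3)*(r^2 + r - 6) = (r - 3)*(r - 2)*(r + 3)*(r + 3)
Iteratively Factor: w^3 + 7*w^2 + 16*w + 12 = (w + 3)*(w^2 + 4*w + 4) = (w + 2)*(w + 3)*(w + 2)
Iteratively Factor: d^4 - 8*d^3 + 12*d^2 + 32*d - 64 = (d - 4)*(d^3 - 4*d^2 - 4*d + 16) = (d - 4)*(d - 2)*(d^2 - 2*d - 8) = (d - 4)^2*(d - 2)*(d + 2)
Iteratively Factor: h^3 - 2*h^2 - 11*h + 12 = (h - 4)*(h^2 + 2*h - 3) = (h - 4)*(h + 3)*(h - 1)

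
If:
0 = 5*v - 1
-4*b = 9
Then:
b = -9/4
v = 1/5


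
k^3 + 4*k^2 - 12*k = k*(k - 2)*(k + 6)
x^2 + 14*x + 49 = (x + 7)^2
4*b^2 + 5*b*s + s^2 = (b + s)*(4*b + s)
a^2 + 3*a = a*(a + 3)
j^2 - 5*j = j*(j - 5)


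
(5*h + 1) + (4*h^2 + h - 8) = 4*h^2 + 6*h - 7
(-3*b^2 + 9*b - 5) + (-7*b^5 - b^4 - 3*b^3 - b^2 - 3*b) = -7*b^5 - b^4 - 3*b^3 - 4*b^2 + 6*b - 5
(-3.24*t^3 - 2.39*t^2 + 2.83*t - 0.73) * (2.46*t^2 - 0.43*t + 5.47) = -7.9704*t^5 - 4.4862*t^4 - 9.7333*t^3 - 16.086*t^2 + 15.794*t - 3.9931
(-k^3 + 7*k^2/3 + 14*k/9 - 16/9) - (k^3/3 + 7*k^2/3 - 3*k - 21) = -4*k^3/3 + 41*k/9 + 173/9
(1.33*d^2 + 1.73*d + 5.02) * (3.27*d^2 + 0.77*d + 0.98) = 4.3491*d^4 + 6.6812*d^3 + 19.0509*d^2 + 5.5608*d + 4.9196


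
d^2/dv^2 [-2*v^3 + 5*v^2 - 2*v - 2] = 10 - 12*v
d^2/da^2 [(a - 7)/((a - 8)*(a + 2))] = 2*(a^3 - 21*a^2 + 174*a - 460)/(a^6 - 18*a^5 + 60*a^4 + 360*a^3 - 960*a^2 - 4608*a - 4096)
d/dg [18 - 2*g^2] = -4*g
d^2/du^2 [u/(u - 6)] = 12/(u - 6)^3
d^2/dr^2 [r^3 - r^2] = 6*r - 2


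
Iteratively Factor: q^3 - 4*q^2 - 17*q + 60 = (q + 4)*(q^2 - 8*q + 15) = (q - 3)*(q + 4)*(q - 5)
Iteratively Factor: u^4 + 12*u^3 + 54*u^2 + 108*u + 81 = (u + 3)*(u^3 + 9*u^2 + 27*u + 27) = (u + 3)^2*(u^2 + 6*u + 9) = (u + 3)^3*(u + 3)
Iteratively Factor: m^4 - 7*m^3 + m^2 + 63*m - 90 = (m + 3)*(m^3 - 10*m^2 + 31*m - 30) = (m - 3)*(m + 3)*(m^2 - 7*m + 10) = (m - 3)*(m - 2)*(m + 3)*(m - 5)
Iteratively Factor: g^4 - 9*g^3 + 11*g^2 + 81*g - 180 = (g - 5)*(g^3 - 4*g^2 - 9*g + 36) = (g - 5)*(g - 4)*(g^2 - 9) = (g - 5)*(g - 4)*(g + 3)*(g - 3)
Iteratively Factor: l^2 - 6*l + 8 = (l - 2)*(l - 4)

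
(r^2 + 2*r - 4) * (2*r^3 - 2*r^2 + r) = 2*r^5 + 2*r^4 - 11*r^3 + 10*r^2 - 4*r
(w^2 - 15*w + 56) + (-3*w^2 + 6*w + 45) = -2*w^2 - 9*w + 101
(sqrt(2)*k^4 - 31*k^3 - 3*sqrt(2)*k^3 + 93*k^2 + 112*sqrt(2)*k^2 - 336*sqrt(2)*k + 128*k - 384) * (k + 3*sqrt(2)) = sqrt(2)*k^5 - 25*k^4 - 3*sqrt(2)*k^4 + 19*sqrt(2)*k^3 + 75*k^3 - 57*sqrt(2)*k^2 + 800*k^2 - 2400*k + 384*sqrt(2)*k - 1152*sqrt(2)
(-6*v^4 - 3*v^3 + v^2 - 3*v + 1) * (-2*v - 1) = 12*v^5 + 12*v^4 + v^3 + 5*v^2 + v - 1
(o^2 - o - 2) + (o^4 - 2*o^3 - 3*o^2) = o^4 - 2*o^3 - 2*o^2 - o - 2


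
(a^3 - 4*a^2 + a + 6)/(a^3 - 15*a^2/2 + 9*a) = 2*(a^3 - 4*a^2 + a + 6)/(a*(2*a^2 - 15*a + 18))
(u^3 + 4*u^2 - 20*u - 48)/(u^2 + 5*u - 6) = (u^2 - 2*u - 8)/(u - 1)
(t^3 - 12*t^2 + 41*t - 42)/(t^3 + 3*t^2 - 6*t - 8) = (t^2 - 10*t + 21)/(t^2 + 5*t + 4)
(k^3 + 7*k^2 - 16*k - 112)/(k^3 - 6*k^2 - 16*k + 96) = (k + 7)/(k - 6)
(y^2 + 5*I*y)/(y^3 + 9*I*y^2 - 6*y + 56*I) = y*(y + 5*I)/(y^3 + 9*I*y^2 - 6*y + 56*I)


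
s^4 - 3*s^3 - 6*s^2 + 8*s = s*(s - 4)*(s - 1)*(s + 2)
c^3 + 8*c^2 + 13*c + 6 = (c + 1)^2*(c + 6)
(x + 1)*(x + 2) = x^2 + 3*x + 2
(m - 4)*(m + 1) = m^2 - 3*m - 4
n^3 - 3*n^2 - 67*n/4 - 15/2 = (n - 6)*(n + 1/2)*(n + 5/2)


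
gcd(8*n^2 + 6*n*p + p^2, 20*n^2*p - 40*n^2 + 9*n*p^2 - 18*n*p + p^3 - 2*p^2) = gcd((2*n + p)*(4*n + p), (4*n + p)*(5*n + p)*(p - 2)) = 4*n + p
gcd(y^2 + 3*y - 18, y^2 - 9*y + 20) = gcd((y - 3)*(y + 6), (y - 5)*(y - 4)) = 1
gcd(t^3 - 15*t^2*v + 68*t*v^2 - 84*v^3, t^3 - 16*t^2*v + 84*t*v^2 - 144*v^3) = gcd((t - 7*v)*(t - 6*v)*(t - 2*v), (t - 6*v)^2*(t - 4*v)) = t - 6*v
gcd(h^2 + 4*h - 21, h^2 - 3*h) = h - 3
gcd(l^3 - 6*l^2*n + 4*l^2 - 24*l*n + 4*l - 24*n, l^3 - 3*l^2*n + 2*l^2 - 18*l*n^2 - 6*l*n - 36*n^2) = l^2 - 6*l*n + 2*l - 12*n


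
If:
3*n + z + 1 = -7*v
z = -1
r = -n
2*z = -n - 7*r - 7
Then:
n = 5/6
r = -5/6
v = -5/14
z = -1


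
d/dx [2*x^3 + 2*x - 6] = 6*x^2 + 2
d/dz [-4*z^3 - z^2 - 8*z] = -12*z^2 - 2*z - 8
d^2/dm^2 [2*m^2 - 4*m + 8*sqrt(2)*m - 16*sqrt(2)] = 4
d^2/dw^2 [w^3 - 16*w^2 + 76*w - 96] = 6*w - 32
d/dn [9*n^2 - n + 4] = 18*n - 1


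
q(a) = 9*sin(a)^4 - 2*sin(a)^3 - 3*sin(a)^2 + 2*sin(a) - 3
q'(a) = 36*sin(a)^3*cos(a) - 6*sin(a)^2*cos(a) - 6*sin(a)*cos(a) + 2*cos(a)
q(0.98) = -0.27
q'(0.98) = 7.52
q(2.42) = -1.85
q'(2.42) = -4.35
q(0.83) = -1.29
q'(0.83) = 5.92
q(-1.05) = -0.59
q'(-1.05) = -10.35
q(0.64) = -2.16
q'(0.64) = 3.16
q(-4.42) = 1.97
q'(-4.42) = -6.45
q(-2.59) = -3.91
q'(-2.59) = 1.43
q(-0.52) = -3.94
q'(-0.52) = -0.80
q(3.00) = -2.78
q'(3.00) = -1.12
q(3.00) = -2.78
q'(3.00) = -1.12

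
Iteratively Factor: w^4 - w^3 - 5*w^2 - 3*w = (w)*(w^3 - w^2 - 5*w - 3) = w*(w - 3)*(w^2 + 2*w + 1) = w*(w - 3)*(w + 1)*(w + 1)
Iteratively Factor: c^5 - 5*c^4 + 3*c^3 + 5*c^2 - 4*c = (c - 4)*(c^4 - c^3 - c^2 + c) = (c - 4)*(c - 1)*(c^3 - c) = (c - 4)*(c - 1)^2*(c^2 + c) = (c - 4)*(c - 1)^2*(c + 1)*(c)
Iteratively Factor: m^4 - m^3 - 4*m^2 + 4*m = (m - 1)*(m^3 - 4*m) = (m - 2)*(m - 1)*(m^2 + 2*m) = (m - 2)*(m - 1)*(m + 2)*(m)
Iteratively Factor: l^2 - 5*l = (l - 5)*(l)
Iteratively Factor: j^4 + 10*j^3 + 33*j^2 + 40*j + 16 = (j + 4)*(j^3 + 6*j^2 + 9*j + 4) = (j + 1)*(j + 4)*(j^2 + 5*j + 4) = (j + 1)*(j + 4)^2*(j + 1)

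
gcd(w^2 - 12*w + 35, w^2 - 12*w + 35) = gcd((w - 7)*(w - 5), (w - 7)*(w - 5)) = w^2 - 12*w + 35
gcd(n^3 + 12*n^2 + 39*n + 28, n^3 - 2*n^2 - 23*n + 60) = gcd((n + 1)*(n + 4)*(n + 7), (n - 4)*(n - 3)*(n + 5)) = 1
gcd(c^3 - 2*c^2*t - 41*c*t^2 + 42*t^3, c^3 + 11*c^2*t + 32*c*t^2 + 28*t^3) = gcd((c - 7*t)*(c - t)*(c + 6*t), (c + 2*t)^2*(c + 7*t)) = 1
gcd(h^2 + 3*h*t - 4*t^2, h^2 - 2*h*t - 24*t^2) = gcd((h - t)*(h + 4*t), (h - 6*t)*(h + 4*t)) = h + 4*t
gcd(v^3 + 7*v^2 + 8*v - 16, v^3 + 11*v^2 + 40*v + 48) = v^2 + 8*v + 16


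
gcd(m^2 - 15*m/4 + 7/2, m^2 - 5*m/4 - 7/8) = m - 7/4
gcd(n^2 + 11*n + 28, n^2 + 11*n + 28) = n^2 + 11*n + 28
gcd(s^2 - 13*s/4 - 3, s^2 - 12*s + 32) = s - 4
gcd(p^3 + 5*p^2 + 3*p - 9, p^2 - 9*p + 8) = p - 1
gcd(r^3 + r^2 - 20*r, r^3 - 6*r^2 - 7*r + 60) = r - 4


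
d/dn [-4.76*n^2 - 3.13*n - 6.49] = -9.52*n - 3.13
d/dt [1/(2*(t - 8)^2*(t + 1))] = -(t/2 + 1/2)*(3*t - 6)/((t - 8)^3*(t + 1)^3)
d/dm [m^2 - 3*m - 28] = 2*m - 3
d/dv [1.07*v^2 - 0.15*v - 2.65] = 2.14*v - 0.15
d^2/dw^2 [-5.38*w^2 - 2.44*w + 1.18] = -10.7600000000000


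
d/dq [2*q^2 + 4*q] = 4*q + 4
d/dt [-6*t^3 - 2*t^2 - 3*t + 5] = -18*t^2 - 4*t - 3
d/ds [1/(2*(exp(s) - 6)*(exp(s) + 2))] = (2 - exp(s))*exp(s)/(exp(4*s) - 8*exp(3*s) - 8*exp(2*s) + 96*exp(s) + 144)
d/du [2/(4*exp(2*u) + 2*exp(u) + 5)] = (-16*exp(u) - 4)*exp(u)/(4*exp(2*u) + 2*exp(u) + 5)^2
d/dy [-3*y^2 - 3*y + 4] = -6*y - 3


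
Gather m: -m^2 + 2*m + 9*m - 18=-m^2 + 11*m - 18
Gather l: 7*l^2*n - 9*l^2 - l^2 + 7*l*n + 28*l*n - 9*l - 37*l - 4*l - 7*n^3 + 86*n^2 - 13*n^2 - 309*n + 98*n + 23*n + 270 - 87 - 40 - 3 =l^2*(7*n - 10) + l*(35*n - 50) - 7*n^3 + 73*n^2 - 188*n + 140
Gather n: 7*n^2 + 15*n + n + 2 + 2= 7*n^2 + 16*n + 4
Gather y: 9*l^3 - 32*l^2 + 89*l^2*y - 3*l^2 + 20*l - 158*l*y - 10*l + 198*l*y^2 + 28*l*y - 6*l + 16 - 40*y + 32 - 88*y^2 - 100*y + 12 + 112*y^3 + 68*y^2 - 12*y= 9*l^3 - 35*l^2 + 4*l + 112*y^3 + y^2*(198*l - 20) + y*(89*l^2 - 130*l - 152) + 60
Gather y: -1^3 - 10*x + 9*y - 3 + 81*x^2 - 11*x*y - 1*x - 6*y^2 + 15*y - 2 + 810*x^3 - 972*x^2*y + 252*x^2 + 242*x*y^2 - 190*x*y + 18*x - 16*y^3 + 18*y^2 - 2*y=810*x^3 + 333*x^2 + 7*x - 16*y^3 + y^2*(242*x + 12) + y*(-972*x^2 - 201*x + 22) - 6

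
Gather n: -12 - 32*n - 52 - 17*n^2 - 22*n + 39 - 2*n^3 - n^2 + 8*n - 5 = -2*n^3 - 18*n^2 - 46*n - 30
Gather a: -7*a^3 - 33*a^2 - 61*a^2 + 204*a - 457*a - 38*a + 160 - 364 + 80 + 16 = -7*a^3 - 94*a^2 - 291*a - 108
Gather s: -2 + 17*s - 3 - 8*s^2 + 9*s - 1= -8*s^2 + 26*s - 6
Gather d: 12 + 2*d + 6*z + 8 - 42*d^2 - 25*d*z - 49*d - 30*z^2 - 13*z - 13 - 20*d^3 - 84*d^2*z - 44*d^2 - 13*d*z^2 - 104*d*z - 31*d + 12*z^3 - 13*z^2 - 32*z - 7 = -20*d^3 + d^2*(-84*z - 86) + d*(-13*z^2 - 129*z - 78) + 12*z^3 - 43*z^2 - 39*z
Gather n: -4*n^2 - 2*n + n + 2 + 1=-4*n^2 - n + 3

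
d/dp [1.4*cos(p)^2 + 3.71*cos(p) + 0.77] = -(2.8*cos(p) + 3.71)*sin(p)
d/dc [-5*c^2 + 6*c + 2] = 6 - 10*c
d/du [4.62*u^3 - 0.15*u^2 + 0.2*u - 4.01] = 13.86*u^2 - 0.3*u + 0.2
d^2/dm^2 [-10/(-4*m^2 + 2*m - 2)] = 10*(-4*m^2 + 2*m + (4*m - 1)^2 - 2)/(2*m^2 - m + 1)^3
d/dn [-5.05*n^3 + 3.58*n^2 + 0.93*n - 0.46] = -15.15*n^2 + 7.16*n + 0.93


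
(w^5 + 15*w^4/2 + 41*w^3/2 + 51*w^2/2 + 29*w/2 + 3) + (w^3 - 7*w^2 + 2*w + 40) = w^5 + 15*w^4/2 + 43*w^3/2 + 37*w^2/2 + 33*w/2 + 43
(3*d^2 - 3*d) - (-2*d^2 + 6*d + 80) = 5*d^2 - 9*d - 80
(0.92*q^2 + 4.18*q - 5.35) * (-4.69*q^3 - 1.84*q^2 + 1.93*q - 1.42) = -4.3148*q^5 - 21.297*q^4 + 19.1759*q^3 + 16.605*q^2 - 16.2611*q + 7.597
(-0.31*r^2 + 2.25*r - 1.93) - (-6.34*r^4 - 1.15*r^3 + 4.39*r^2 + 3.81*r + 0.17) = 6.34*r^4 + 1.15*r^3 - 4.7*r^2 - 1.56*r - 2.1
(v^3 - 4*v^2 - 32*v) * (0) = 0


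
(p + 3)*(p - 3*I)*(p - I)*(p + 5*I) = p^4 + 3*p^3 + I*p^3 + 17*p^2 + 3*I*p^2 + 51*p - 15*I*p - 45*I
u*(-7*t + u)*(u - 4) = -7*t*u^2 + 28*t*u + u^3 - 4*u^2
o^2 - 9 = (o - 3)*(o + 3)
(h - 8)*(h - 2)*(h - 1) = h^3 - 11*h^2 + 26*h - 16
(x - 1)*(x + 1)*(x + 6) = x^3 + 6*x^2 - x - 6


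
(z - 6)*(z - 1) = z^2 - 7*z + 6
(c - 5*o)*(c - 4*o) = c^2 - 9*c*o + 20*o^2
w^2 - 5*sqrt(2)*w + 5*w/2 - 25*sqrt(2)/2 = (w + 5/2)*(w - 5*sqrt(2))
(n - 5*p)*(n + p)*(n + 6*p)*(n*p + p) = n^4*p + 2*n^3*p^2 + n^3*p - 29*n^2*p^3 + 2*n^2*p^2 - 30*n*p^4 - 29*n*p^3 - 30*p^4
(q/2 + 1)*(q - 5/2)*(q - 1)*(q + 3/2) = q^4/2 - 27*q^2/8 - 7*q/8 + 15/4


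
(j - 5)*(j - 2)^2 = j^3 - 9*j^2 + 24*j - 20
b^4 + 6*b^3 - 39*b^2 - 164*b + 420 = (b - 5)*(b - 2)*(b + 6)*(b + 7)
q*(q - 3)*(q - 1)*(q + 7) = q^4 + 3*q^3 - 25*q^2 + 21*q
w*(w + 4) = w^2 + 4*w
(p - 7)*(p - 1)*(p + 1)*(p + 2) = p^4 - 5*p^3 - 15*p^2 + 5*p + 14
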